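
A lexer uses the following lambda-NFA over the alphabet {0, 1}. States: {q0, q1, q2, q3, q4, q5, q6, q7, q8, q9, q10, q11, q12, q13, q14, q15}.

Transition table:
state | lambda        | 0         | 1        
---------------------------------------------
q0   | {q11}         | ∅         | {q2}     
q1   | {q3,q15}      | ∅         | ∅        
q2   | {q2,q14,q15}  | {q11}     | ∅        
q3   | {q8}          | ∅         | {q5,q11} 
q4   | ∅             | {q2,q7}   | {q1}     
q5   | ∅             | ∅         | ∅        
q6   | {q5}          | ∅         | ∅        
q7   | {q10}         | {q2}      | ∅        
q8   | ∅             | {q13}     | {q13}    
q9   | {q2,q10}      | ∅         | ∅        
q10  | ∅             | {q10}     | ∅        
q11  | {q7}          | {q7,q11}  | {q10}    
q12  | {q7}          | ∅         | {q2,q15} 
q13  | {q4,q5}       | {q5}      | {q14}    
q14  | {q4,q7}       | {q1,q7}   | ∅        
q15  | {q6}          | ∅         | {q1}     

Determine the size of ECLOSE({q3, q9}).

Start with {q3, q9}.
From q3 via lambda: add q8.
From q9 via lambda: add q2, q10.
From q2 via lambda: add q14, q15.
From q14 via lambda: add q4, q7.
From q15 via lambda: add q6.
From q6 via lambda: add q5.
lambda-closure = {q2, q3, q4, q5, q6, q7, q8, q9, q10, q14, q15}, which has 11 states.

11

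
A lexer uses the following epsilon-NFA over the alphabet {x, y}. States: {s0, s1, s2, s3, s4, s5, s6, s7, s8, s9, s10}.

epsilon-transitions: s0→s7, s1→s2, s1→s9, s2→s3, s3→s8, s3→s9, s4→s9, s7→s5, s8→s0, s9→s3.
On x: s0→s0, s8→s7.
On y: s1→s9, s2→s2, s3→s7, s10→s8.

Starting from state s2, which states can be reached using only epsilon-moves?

Start with {s2}.
From s2 via epsilon: add s3.
From s3 via epsilon: add s8, s9.
From s8 via epsilon: add s0.
From s0 via epsilon: add s7.
From s7 via epsilon: add s5.
No new states can be added; the closed set is {s0, s2, s3, s5, s7, s8, s9}.

{s0, s2, s3, s5, s7, s8, s9}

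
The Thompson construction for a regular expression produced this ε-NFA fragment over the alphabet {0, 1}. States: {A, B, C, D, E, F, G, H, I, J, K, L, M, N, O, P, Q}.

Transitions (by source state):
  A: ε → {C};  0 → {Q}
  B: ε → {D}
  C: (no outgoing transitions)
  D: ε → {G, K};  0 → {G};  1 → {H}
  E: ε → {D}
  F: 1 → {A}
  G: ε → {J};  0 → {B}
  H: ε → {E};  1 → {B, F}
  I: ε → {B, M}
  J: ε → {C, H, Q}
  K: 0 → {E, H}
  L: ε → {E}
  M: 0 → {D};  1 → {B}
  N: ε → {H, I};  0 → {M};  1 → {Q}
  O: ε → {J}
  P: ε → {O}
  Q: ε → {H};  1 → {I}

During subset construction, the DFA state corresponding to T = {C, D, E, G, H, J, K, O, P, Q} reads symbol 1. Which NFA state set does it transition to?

{B, C, D, E, F, G, H, I, J, K, M, Q}

D on 1 → {H}.
H on 1 → {B, F}.
Q on 1 → {I}.
No 1-transition from C, E, G, J, K, O, P.
Union after reading 1: {B, F, H, I}.
Now take the ε-closure:
From B via ε: add D.
From H via ε: add E.
From I via ε: add M.
From D via ε: add G, K.
From G via ε: add J.
From J via ε: add C, Q.
No new states can be added; the closed set is {B, C, D, E, F, G, H, I, J, K, M, Q}.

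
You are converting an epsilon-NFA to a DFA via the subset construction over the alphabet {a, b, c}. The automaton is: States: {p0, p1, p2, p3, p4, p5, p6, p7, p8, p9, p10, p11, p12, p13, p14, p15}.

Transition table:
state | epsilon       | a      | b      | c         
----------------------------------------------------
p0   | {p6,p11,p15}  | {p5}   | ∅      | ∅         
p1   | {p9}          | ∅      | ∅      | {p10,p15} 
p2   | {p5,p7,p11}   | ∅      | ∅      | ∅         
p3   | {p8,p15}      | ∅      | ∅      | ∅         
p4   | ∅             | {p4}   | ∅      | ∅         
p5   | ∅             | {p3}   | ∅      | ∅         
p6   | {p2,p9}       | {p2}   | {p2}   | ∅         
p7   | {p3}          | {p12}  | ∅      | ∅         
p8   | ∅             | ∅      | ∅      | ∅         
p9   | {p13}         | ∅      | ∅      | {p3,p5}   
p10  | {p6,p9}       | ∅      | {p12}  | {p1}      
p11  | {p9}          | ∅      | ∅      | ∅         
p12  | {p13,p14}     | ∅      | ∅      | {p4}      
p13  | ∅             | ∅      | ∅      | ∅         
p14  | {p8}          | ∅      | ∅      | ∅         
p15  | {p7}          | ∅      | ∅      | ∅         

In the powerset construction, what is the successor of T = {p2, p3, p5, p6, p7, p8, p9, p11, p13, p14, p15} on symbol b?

p6 on b → {p2}.
No b-transition from p2, p3, p5, p7, p8, p9, p11, p13, p14, p15.
Union after reading b: {p2}.
Now take the epsilon-closure:
From p2 via epsilon: add p5, p7, p11.
From p7 via epsilon: add p3.
From p11 via epsilon: add p9.
From p3 via epsilon: add p8, p15.
From p9 via epsilon: add p13.
No new states can be added; the closed set is {p2, p3, p5, p7, p8, p9, p11, p13, p15}.

{p2, p3, p5, p7, p8, p9, p11, p13, p15}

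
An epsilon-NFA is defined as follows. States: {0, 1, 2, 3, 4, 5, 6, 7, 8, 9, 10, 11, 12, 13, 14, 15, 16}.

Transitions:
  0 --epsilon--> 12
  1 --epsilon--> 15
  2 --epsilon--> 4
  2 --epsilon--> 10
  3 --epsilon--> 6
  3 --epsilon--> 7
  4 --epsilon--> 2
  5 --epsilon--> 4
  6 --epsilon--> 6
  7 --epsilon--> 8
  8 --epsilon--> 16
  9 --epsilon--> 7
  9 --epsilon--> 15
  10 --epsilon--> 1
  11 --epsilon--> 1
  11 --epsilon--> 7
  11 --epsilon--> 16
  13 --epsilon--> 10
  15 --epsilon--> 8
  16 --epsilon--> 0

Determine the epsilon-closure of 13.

Start with {13}.
From 13 via epsilon: add 10.
From 10 via epsilon: add 1.
From 1 via epsilon: add 15.
From 15 via epsilon: add 8.
From 8 via epsilon: add 16.
From 16 via epsilon: add 0.
From 0 via epsilon: add 12.
No new states can be added; the closed set is {0, 1, 8, 10, 12, 13, 15, 16}.

{0, 1, 8, 10, 12, 13, 15, 16}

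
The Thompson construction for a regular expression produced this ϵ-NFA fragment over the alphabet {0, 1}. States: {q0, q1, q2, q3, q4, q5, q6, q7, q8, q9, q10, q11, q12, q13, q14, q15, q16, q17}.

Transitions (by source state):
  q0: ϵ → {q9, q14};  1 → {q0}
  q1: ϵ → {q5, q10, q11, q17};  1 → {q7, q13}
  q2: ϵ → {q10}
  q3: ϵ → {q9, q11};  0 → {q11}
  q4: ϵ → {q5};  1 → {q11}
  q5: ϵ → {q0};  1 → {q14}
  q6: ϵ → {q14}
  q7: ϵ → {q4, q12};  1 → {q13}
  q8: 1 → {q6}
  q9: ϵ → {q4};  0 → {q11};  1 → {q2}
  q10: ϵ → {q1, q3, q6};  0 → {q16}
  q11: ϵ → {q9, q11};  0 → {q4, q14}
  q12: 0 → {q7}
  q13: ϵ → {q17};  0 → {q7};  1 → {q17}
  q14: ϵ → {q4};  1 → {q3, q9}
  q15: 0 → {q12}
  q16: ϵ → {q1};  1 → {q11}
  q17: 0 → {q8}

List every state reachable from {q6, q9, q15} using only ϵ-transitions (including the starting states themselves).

Start with {q6, q9, q15}.
From q6 via ϵ: add q14.
From q9 via ϵ: add q4.
From q4 via ϵ: add q5.
From q5 via ϵ: add q0.
No new states can be added; the closed set is {q0, q4, q5, q6, q9, q14, q15}.

{q0, q4, q5, q6, q9, q14, q15}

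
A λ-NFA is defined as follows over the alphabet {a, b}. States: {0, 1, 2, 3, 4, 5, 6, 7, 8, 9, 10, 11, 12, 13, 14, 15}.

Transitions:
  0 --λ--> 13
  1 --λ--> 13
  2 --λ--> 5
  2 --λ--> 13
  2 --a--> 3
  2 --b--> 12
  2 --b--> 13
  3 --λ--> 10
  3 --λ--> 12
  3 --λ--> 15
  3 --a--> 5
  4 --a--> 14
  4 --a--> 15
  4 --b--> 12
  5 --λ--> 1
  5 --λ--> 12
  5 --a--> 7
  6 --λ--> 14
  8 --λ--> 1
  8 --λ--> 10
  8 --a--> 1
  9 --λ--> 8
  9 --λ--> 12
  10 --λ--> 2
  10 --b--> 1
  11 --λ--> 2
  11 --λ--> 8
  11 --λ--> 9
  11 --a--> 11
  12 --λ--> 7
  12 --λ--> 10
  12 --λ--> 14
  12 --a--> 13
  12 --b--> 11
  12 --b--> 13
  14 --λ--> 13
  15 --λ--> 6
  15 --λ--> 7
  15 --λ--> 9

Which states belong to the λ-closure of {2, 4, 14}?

Start with {2, 4, 14}.
From 2 via λ: add 5, 13.
From 5 via λ: add 1, 12.
From 12 via λ: add 7, 10.
No new states can be added; the closed set is {1, 2, 4, 5, 7, 10, 12, 13, 14}.

{1, 2, 4, 5, 7, 10, 12, 13, 14}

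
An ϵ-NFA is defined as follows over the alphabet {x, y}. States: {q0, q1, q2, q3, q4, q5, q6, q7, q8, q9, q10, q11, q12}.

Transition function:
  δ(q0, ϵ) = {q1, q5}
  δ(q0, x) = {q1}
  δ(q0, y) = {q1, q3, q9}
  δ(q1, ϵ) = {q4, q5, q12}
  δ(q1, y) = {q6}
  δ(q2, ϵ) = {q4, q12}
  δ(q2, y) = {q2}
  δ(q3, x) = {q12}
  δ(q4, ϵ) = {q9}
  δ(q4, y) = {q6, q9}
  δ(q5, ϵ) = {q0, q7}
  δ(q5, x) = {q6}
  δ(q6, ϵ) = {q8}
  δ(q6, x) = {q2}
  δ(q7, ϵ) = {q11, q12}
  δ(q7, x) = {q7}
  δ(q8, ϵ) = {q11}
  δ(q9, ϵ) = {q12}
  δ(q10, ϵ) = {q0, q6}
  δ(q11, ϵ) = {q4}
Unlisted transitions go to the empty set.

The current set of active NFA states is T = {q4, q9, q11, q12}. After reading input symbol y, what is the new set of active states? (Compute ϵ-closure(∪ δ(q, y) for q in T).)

{q4, q6, q8, q9, q11, q12}

q4 on y → {q6, q9}.
No y-transition from q9, q11, q12.
Union after reading y: {q6, q9}.
Now take the ϵ-closure:
From q6 via ϵ: add q8.
From q9 via ϵ: add q12.
From q8 via ϵ: add q11.
From q11 via ϵ: add q4.
No new states can be added; the closed set is {q4, q6, q8, q9, q11, q12}.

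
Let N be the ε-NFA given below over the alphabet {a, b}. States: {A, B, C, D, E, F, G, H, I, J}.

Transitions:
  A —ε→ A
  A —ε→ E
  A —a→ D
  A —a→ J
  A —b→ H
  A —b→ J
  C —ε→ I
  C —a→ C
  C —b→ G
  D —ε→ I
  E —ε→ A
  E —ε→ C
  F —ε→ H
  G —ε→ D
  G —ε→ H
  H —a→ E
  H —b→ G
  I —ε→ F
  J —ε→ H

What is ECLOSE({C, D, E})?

{A, C, D, E, F, H, I}

Start with {C, D, E}.
From C via ε: add I.
From E via ε: add A.
From I via ε: add F.
From F via ε: add H.
No new states can be added; the closed set is {A, C, D, E, F, H, I}.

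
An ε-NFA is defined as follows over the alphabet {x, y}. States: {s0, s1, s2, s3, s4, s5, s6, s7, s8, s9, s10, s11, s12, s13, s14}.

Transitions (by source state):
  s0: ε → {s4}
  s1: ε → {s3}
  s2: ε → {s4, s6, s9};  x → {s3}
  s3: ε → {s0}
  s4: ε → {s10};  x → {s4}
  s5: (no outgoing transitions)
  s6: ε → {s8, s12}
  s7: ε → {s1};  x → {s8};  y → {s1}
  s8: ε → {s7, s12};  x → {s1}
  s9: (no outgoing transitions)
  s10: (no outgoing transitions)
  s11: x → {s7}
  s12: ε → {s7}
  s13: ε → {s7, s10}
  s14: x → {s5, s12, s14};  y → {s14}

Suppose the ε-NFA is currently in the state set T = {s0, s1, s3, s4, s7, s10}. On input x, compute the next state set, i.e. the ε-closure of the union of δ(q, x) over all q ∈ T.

{s0, s1, s3, s4, s7, s8, s10, s12}

s4 on x → {s4}.
s7 on x → {s8}.
No x-transition from s0, s1, s3, s10.
Union after reading x: {s4, s8}.
Now take the ε-closure:
From s4 via ε: add s10.
From s8 via ε: add s7, s12.
From s7 via ε: add s1.
From s1 via ε: add s3.
From s3 via ε: add s0.
No new states can be added; the closed set is {s0, s1, s3, s4, s7, s8, s10, s12}.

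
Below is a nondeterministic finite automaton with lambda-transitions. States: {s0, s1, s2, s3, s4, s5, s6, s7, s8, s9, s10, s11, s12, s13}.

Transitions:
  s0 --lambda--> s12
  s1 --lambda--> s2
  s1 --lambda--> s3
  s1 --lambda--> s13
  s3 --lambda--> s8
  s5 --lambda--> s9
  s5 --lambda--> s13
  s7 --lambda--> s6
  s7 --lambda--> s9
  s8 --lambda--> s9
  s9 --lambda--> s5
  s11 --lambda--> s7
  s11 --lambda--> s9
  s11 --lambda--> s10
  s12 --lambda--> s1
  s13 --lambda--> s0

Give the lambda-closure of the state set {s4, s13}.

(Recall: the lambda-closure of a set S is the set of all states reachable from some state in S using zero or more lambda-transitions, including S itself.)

Start with {s4, s13}.
From s13 via lambda: add s0.
From s0 via lambda: add s12.
From s12 via lambda: add s1.
From s1 via lambda: add s2, s3.
From s3 via lambda: add s8.
From s8 via lambda: add s9.
From s9 via lambda: add s5.
No new states can be added; the closed set is {s0, s1, s2, s3, s4, s5, s8, s9, s12, s13}.

{s0, s1, s2, s3, s4, s5, s8, s9, s12, s13}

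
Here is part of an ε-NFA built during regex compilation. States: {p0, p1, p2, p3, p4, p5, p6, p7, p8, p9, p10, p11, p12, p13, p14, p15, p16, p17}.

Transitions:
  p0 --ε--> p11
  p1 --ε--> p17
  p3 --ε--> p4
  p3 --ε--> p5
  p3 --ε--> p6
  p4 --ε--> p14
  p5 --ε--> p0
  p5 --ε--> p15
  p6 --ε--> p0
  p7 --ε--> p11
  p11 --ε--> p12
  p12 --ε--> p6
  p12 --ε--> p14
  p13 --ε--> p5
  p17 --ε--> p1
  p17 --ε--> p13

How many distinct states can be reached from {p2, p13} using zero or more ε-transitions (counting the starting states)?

Start with {p2, p13}.
From p13 via ε: add p5.
From p5 via ε: add p0, p15.
From p0 via ε: add p11.
From p11 via ε: add p12.
From p12 via ε: add p6, p14.
ε-closure = {p0, p2, p5, p6, p11, p12, p13, p14, p15}, which has 9 states.

9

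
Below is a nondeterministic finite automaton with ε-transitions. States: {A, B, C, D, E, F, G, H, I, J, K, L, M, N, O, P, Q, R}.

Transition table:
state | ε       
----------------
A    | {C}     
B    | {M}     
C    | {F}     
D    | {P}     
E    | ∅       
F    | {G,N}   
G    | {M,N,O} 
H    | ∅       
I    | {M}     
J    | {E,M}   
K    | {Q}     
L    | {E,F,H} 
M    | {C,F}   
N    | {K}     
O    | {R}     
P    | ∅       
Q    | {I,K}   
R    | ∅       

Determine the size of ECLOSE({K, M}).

Start with {K, M}.
From K via ε: add Q.
From M via ε: add C, F.
From F via ε: add G, N.
From Q via ε: add I.
From G via ε: add O.
From O via ε: add R.
ε-closure = {C, F, G, I, K, M, N, O, Q, R}, which has 10 states.

10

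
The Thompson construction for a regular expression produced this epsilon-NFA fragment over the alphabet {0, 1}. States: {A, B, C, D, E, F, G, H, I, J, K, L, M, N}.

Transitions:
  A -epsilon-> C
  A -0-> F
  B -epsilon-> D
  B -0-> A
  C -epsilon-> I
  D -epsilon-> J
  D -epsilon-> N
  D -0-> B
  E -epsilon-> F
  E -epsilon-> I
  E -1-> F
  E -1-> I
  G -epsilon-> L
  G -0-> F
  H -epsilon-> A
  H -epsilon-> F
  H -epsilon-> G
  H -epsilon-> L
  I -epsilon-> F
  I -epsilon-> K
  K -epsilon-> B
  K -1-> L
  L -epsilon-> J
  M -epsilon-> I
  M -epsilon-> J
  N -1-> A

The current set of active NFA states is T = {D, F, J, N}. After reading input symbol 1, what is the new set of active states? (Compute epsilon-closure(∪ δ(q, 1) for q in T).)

{A, B, C, D, F, I, J, K, N}

N on 1 → {A}.
No 1-transition from D, F, J.
Union after reading 1: {A}.
Now take the epsilon-closure:
From A via epsilon: add C.
From C via epsilon: add I.
From I via epsilon: add F, K.
From K via epsilon: add B.
From B via epsilon: add D.
From D via epsilon: add J, N.
No new states can be added; the closed set is {A, B, C, D, F, I, J, K, N}.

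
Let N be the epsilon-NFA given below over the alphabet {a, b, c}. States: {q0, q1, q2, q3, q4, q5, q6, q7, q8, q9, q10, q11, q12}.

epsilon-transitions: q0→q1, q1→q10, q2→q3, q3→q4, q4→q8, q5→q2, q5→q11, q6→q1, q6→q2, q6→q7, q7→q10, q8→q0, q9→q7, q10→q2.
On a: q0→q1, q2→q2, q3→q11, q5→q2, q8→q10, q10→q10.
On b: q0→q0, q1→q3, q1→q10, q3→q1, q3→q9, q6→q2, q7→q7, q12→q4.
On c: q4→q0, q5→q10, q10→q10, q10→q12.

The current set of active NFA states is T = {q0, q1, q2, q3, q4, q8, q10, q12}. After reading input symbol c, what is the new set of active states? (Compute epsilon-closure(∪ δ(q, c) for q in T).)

{q0, q1, q2, q3, q4, q8, q10, q12}

q4 on c → {q0}.
q10 on c → {q10, q12}.
No c-transition from q0, q1, q2, q3, q8, q12.
Union after reading c: {q0, q10, q12}.
Now take the epsilon-closure:
From q0 via epsilon: add q1.
From q10 via epsilon: add q2.
From q2 via epsilon: add q3.
From q3 via epsilon: add q4.
From q4 via epsilon: add q8.
No new states can be added; the closed set is {q0, q1, q2, q3, q4, q8, q10, q12}.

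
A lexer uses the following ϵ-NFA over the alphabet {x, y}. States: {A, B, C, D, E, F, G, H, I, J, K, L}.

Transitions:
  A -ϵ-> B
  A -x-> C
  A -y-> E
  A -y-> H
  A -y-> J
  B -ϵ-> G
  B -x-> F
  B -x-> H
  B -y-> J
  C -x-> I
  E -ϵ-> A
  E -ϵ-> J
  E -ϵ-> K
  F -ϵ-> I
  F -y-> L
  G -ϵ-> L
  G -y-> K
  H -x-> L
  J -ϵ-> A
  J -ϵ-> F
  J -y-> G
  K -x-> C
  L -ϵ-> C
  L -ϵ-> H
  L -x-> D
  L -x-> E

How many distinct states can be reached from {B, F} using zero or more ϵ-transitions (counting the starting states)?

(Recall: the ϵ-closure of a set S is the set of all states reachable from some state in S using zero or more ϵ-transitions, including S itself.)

7

Start with {B, F}.
From B via ϵ: add G.
From F via ϵ: add I.
From G via ϵ: add L.
From L via ϵ: add C, H.
ϵ-closure = {B, C, F, G, H, I, L}, which has 7 states.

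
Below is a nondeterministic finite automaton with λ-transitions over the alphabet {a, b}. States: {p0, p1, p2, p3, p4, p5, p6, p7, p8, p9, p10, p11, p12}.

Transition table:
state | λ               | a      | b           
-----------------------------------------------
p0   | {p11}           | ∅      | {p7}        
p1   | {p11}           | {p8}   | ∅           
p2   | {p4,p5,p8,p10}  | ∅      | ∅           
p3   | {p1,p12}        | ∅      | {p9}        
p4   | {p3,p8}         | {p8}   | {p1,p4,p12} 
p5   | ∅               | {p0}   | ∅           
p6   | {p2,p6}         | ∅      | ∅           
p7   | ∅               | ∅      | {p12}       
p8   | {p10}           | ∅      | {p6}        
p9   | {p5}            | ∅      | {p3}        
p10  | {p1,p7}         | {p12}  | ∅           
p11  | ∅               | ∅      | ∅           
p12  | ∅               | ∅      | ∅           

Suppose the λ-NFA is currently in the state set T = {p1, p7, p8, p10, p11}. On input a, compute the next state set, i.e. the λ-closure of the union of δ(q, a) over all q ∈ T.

p1 on a → {p8}.
p10 on a → {p12}.
No a-transition from p7, p8, p11.
Union after reading a: {p8, p12}.
Now take the λ-closure:
From p8 via λ: add p10.
From p10 via λ: add p1, p7.
From p1 via λ: add p11.
No new states can be added; the closed set is {p1, p7, p8, p10, p11, p12}.

{p1, p7, p8, p10, p11, p12}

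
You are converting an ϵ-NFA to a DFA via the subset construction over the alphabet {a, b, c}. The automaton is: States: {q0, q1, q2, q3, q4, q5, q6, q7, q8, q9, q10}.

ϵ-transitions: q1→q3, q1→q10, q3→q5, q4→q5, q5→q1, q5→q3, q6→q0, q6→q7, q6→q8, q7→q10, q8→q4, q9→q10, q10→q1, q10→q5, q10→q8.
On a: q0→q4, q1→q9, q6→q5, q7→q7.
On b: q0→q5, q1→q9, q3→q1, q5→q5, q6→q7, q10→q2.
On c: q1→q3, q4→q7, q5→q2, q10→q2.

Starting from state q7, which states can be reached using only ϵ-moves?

Start with {q7}.
From q7 via ϵ: add q10.
From q10 via ϵ: add q1, q5, q8.
From q1 via ϵ: add q3.
From q8 via ϵ: add q4.
No new states can be added; the closed set is {q1, q3, q4, q5, q7, q8, q10}.

{q1, q3, q4, q5, q7, q8, q10}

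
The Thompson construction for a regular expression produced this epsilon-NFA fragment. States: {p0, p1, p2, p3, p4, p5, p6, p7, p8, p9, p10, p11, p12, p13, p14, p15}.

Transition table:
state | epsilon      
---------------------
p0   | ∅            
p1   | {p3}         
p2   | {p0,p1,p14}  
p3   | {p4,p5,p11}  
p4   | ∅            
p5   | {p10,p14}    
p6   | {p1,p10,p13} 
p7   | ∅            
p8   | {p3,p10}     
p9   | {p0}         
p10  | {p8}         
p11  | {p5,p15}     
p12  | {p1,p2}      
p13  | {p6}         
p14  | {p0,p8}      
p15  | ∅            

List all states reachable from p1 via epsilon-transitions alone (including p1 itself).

{p0, p1, p3, p4, p5, p8, p10, p11, p14, p15}

Start with {p1}.
From p1 via epsilon: add p3.
From p3 via epsilon: add p4, p5, p11.
From p5 via epsilon: add p10, p14.
From p11 via epsilon: add p15.
From p10 via epsilon: add p8.
From p14 via epsilon: add p0.
No new states can be added; the closed set is {p0, p1, p3, p4, p5, p8, p10, p11, p14, p15}.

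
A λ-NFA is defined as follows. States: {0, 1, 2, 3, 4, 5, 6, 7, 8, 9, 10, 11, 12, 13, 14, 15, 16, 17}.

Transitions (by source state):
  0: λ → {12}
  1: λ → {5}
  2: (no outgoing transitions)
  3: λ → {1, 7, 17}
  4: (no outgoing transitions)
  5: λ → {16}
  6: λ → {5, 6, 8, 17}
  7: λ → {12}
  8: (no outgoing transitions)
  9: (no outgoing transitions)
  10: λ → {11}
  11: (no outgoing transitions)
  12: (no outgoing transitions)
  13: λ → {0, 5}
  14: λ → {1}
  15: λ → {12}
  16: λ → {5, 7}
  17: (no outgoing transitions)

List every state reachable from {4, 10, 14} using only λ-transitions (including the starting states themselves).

Start with {4, 10, 14}.
From 10 via λ: add 11.
From 14 via λ: add 1.
From 1 via λ: add 5.
From 5 via λ: add 16.
From 16 via λ: add 7.
From 7 via λ: add 12.
No new states can be added; the closed set is {1, 4, 5, 7, 10, 11, 12, 14, 16}.

{1, 4, 5, 7, 10, 11, 12, 14, 16}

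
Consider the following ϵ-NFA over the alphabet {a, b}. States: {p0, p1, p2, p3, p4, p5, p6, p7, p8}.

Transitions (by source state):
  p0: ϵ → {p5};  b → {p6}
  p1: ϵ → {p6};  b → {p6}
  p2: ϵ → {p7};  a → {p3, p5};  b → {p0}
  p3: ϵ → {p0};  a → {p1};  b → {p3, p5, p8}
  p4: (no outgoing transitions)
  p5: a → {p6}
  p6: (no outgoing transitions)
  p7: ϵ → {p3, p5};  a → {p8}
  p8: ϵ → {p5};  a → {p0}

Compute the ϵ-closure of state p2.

Start with {p2}.
From p2 via ϵ: add p7.
From p7 via ϵ: add p3, p5.
From p3 via ϵ: add p0.
No new states can be added; the closed set is {p0, p2, p3, p5, p7}.

{p0, p2, p3, p5, p7}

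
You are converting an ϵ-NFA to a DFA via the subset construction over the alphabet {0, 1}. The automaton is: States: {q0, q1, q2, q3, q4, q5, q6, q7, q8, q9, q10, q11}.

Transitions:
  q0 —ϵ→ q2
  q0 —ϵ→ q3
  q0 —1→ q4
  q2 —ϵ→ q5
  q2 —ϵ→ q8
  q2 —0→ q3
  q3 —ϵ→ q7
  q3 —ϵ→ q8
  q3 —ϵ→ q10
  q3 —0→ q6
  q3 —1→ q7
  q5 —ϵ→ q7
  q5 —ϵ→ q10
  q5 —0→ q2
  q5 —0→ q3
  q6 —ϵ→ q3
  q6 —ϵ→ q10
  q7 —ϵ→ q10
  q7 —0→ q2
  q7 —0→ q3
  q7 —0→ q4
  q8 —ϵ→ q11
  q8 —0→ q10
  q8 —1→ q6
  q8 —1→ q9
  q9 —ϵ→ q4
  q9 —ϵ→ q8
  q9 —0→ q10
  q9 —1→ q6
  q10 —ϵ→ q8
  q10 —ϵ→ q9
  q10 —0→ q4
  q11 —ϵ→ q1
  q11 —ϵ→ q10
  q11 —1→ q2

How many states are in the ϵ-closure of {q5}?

8

Start with {q5}.
From q5 via ϵ: add q7, q10.
From q10 via ϵ: add q8, q9.
From q8 via ϵ: add q11.
From q9 via ϵ: add q4.
From q11 via ϵ: add q1.
ϵ-closure = {q1, q4, q5, q7, q8, q9, q10, q11}, which has 8 states.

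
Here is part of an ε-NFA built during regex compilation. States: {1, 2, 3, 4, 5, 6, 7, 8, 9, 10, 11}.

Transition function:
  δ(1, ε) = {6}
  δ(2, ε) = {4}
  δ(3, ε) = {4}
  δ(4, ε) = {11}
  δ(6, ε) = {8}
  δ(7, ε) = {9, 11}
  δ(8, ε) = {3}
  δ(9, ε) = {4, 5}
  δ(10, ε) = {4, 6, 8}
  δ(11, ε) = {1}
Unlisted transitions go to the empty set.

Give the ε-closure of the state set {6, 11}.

{1, 3, 4, 6, 8, 11}

Start with {6, 11}.
From 6 via ε: add 8.
From 11 via ε: add 1.
From 8 via ε: add 3.
From 3 via ε: add 4.
No new states can be added; the closed set is {1, 3, 4, 6, 8, 11}.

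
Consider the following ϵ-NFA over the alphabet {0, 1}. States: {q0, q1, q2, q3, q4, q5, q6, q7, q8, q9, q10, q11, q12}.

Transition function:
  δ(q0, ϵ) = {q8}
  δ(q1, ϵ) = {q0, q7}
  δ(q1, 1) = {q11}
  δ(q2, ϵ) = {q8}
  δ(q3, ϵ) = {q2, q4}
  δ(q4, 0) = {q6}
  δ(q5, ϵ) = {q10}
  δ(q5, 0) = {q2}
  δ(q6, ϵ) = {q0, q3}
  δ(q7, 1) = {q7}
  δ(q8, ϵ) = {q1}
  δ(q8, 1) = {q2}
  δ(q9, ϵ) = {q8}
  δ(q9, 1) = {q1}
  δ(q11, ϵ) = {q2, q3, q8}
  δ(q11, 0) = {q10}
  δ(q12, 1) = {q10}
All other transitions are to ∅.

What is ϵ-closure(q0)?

Start with {q0}.
From q0 via ϵ: add q8.
From q8 via ϵ: add q1.
From q1 via ϵ: add q7.
No new states can be added; the closed set is {q0, q1, q7, q8}.

{q0, q1, q7, q8}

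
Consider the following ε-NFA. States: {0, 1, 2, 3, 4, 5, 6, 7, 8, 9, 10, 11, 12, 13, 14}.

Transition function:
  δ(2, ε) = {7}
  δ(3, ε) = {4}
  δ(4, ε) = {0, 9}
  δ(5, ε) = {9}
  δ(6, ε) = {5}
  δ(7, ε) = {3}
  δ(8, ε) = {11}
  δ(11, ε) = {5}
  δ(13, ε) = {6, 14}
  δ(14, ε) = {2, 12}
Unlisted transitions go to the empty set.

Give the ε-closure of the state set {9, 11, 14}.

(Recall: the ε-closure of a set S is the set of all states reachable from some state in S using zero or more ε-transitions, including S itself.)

Start with {9, 11, 14}.
From 11 via ε: add 5.
From 14 via ε: add 2, 12.
From 2 via ε: add 7.
From 7 via ε: add 3.
From 3 via ε: add 4.
From 4 via ε: add 0.
No new states can be added; the closed set is {0, 2, 3, 4, 5, 7, 9, 11, 12, 14}.

{0, 2, 3, 4, 5, 7, 9, 11, 12, 14}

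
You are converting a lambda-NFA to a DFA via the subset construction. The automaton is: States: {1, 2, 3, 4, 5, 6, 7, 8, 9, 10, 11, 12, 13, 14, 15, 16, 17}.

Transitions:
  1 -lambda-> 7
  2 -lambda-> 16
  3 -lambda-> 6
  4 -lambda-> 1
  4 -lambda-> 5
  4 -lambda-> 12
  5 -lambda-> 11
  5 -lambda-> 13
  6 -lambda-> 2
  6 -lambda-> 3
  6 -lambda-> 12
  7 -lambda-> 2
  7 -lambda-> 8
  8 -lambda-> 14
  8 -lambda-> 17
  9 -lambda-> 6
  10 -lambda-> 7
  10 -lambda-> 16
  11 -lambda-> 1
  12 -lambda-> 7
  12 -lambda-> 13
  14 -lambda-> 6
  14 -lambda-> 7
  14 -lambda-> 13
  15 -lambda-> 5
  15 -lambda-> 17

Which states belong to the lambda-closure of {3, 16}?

Start with {3, 16}.
From 3 via lambda: add 6.
From 6 via lambda: add 2, 12.
From 12 via lambda: add 7, 13.
From 7 via lambda: add 8.
From 8 via lambda: add 14, 17.
No new states can be added; the closed set is {2, 3, 6, 7, 8, 12, 13, 14, 16, 17}.

{2, 3, 6, 7, 8, 12, 13, 14, 16, 17}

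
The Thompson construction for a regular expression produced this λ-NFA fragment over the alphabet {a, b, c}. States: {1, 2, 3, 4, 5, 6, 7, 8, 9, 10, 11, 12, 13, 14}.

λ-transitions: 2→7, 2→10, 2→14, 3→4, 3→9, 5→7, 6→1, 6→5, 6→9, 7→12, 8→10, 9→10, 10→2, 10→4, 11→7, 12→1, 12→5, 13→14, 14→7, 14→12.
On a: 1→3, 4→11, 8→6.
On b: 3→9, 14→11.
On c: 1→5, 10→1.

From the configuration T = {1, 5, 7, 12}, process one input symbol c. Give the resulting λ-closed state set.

1 on c → {5}.
No c-transition from 5, 7, 12.
Union after reading c: {5}.
Now take the λ-closure:
From 5 via λ: add 7.
From 7 via λ: add 12.
From 12 via λ: add 1.
No new states can be added; the closed set is {1, 5, 7, 12}.

{1, 5, 7, 12}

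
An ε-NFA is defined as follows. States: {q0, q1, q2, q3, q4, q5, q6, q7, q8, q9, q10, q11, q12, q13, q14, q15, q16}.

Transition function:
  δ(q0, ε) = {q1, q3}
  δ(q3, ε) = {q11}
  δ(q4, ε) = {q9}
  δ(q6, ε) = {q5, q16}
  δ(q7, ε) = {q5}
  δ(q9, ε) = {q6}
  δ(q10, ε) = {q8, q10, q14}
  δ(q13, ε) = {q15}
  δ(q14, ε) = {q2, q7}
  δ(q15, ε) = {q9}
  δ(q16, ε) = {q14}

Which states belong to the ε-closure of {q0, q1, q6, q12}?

{q0, q1, q2, q3, q5, q6, q7, q11, q12, q14, q16}

Start with {q0, q1, q6, q12}.
From q0 via ε: add q3.
From q6 via ε: add q5, q16.
From q3 via ε: add q11.
From q16 via ε: add q14.
From q14 via ε: add q2, q7.
No new states can be added; the closed set is {q0, q1, q2, q3, q5, q6, q7, q11, q12, q14, q16}.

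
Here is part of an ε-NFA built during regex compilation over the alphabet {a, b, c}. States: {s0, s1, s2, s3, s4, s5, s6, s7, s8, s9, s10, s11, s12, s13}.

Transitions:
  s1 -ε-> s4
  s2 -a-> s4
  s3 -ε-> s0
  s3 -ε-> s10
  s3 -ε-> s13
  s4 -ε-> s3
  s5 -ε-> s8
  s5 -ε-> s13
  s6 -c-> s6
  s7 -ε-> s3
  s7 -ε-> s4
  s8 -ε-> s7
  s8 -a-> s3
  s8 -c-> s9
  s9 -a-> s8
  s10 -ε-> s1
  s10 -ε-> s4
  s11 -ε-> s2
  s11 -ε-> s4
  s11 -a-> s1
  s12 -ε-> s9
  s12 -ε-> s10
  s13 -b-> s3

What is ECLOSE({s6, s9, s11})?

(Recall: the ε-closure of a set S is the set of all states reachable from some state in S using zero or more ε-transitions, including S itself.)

Start with {s6, s9, s11}.
From s11 via ε: add s2, s4.
From s4 via ε: add s3.
From s3 via ε: add s0, s10, s13.
From s10 via ε: add s1.
No new states can be added; the closed set is {s0, s1, s2, s3, s4, s6, s9, s10, s11, s13}.

{s0, s1, s2, s3, s4, s6, s9, s10, s11, s13}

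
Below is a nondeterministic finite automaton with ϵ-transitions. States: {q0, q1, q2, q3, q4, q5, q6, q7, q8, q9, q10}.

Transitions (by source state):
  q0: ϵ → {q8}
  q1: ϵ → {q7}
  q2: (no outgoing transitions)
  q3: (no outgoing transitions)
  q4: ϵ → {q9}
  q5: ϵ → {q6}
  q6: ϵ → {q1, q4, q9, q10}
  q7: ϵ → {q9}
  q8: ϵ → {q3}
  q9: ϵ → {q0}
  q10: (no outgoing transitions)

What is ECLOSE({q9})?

Start with {q9}.
From q9 via ϵ: add q0.
From q0 via ϵ: add q8.
From q8 via ϵ: add q3.
No new states can be added; the closed set is {q0, q3, q8, q9}.

{q0, q3, q8, q9}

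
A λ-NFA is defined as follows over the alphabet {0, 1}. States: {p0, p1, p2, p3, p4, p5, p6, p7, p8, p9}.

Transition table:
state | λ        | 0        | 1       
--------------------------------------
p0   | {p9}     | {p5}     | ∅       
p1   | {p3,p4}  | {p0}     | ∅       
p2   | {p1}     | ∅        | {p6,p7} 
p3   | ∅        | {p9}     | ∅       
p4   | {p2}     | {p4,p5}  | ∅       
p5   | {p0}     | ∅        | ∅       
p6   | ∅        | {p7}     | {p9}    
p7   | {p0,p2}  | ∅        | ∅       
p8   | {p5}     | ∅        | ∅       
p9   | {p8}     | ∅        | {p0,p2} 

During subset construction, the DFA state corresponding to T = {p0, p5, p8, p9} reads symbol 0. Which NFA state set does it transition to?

{p0, p5, p8, p9}

p0 on 0 → {p5}.
No 0-transition from p5, p8, p9.
Union after reading 0: {p5}.
Now take the λ-closure:
From p5 via λ: add p0.
From p0 via λ: add p9.
From p9 via λ: add p8.
No new states can be added; the closed set is {p0, p5, p8, p9}.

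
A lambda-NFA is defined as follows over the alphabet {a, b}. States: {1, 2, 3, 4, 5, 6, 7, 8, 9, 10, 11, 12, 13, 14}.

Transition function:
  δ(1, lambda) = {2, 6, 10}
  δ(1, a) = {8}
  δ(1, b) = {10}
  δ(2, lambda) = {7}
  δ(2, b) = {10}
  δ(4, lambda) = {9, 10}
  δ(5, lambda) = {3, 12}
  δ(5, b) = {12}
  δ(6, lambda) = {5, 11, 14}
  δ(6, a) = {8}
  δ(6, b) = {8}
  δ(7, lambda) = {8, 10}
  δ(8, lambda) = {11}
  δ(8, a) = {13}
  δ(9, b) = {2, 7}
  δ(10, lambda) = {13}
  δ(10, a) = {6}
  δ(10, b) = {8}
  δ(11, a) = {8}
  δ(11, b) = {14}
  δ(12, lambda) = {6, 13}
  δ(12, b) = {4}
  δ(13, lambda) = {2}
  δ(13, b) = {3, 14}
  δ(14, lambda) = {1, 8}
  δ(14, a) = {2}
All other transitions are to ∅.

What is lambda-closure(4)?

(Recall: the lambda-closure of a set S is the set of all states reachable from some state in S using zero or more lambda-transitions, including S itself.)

{2, 4, 7, 8, 9, 10, 11, 13}

Start with {4}.
From 4 via lambda: add 9, 10.
From 10 via lambda: add 13.
From 13 via lambda: add 2.
From 2 via lambda: add 7.
From 7 via lambda: add 8.
From 8 via lambda: add 11.
No new states can be added; the closed set is {2, 4, 7, 8, 9, 10, 11, 13}.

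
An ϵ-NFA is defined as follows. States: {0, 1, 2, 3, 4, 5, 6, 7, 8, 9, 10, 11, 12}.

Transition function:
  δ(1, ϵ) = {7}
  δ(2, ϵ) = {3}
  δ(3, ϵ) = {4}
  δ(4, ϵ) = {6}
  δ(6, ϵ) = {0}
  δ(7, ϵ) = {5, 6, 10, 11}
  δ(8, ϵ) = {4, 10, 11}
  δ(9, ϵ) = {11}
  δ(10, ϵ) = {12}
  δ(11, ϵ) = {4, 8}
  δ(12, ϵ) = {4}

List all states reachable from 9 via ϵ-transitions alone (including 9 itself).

{0, 4, 6, 8, 9, 10, 11, 12}

Start with {9}.
From 9 via ϵ: add 11.
From 11 via ϵ: add 4, 8.
From 4 via ϵ: add 6.
From 8 via ϵ: add 10.
From 6 via ϵ: add 0.
From 10 via ϵ: add 12.
No new states can be added; the closed set is {0, 4, 6, 8, 9, 10, 11, 12}.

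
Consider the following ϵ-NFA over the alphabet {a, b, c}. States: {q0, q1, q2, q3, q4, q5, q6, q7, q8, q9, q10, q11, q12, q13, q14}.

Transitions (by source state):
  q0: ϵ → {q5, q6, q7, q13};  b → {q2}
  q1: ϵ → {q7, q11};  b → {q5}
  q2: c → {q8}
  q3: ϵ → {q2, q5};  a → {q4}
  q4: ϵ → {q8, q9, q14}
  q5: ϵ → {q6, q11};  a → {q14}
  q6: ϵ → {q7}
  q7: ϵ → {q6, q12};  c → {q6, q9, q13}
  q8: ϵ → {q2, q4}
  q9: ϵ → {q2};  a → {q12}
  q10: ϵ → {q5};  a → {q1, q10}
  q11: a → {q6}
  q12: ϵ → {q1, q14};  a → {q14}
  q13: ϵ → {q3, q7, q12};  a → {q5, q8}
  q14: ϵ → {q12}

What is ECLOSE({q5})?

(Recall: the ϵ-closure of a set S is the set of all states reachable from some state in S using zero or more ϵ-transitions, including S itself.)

Start with {q5}.
From q5 via ϵ: add q6, q11.
From q6 via ϵ: add q7.
From q7 via ϵ: add q12.
From q12 via ϵ: add q1, q14.
No new states can be added; the closed set is {q1, q5, q6, q7, q11, q12, q14}.

{q1, q5, q6, q7, q11, q12, q14}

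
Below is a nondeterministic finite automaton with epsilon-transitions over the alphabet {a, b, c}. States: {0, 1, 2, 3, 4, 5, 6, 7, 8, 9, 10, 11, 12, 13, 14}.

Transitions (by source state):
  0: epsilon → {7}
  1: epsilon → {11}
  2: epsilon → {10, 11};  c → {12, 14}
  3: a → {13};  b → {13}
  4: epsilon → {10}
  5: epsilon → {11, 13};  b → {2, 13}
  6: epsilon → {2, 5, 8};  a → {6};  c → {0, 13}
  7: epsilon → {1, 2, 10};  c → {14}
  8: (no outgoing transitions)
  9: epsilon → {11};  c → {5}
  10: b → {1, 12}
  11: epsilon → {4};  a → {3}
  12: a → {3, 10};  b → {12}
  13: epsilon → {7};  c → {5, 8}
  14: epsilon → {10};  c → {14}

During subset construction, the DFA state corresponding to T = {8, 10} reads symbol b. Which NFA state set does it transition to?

{1, 4, 10, 11, 12}

10 on b → {1, 12}.
No b-transition from 8.
Union after reading b: {1, 12}.
Now take the epsilon-closure:
From 1 via epsilon: add 11.
From 11 via epsilon: add 4.
From 4 via epsilon: add 10.
No new states can be added; the closed set is {1, 4, 10, 11, 12}.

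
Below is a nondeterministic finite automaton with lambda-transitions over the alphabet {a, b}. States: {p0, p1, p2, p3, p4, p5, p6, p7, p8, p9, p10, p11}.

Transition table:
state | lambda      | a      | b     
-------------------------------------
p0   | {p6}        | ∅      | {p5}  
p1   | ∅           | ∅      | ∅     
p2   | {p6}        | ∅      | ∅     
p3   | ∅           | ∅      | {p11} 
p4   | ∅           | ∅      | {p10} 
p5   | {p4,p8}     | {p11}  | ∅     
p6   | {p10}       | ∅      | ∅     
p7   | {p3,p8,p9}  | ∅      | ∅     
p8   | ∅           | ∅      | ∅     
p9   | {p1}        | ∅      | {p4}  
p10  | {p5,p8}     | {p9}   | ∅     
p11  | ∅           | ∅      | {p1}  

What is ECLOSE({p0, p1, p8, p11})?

{p0, p1, p4, p5, p6, p8, p10, p11}

Start with {p0, p1, p8, p11}.
From p0 via lambda: add p6.
From p6 via lambda: add p10.
From p10 via lambda: add p5.
From p5 via lambda: add p4.
No new states can be added; the closed set is {p0, p1, p4, p5, p6, p8, p10, p11}.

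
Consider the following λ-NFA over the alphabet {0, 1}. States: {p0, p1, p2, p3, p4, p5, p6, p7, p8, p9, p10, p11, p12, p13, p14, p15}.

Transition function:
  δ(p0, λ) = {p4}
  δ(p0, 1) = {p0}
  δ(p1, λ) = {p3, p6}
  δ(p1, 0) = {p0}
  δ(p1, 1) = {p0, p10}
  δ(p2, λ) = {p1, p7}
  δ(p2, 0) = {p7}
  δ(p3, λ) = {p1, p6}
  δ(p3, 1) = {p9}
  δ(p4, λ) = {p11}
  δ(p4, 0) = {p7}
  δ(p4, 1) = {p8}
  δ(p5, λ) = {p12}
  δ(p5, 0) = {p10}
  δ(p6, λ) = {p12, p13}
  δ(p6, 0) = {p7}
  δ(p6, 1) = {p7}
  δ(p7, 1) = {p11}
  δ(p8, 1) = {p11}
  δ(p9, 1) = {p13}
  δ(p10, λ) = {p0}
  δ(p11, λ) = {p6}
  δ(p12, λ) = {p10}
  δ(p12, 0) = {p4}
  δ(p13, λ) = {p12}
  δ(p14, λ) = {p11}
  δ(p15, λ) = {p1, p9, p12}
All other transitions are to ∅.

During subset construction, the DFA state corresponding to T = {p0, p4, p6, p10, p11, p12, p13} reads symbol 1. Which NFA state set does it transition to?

p0 on 1 → {p0}.
p4 on 1 → {p8}.
p6 on 1 → {p7}.
No 1-transition from p10, p11, p12, p13.
Union after reading 1: {p0, p7, p8}.
Now take the λ-closure:
From p0 via λ: add p4.
From p4 via λ: add p11.
From p11 via λ: add p6.
From p6 via λ: add p12, p13.
From p12 via λ: add p10.
No new states can be added; the closed set is {p0, p4, p6, p7, p8, p10, p11, p12, p13}.

{p0, p4, p6, p7, p8, p10, p11, p12, p13}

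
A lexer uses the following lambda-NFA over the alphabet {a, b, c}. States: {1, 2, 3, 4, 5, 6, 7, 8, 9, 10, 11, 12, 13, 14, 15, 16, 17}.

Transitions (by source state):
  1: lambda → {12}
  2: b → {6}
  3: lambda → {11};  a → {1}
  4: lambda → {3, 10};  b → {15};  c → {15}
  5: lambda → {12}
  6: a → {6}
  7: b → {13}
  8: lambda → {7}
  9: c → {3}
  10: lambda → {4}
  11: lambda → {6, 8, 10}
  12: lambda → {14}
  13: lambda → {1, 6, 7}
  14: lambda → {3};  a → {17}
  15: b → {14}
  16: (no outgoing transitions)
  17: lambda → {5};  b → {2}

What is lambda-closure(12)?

Start with {12}.
From 12 via lambda: add 14.
From 14 via lambda: add 3.
From 3 via lambda: add 11.
From 11 via lambda: add 6, 8, 10.
From 8 via lambda: add 7.
From 10 via lambda: add 4.
No new states can be added; the closed set is {3, 4, 6, 7, 8, 10, 11, 12, 14}.

{3, 4, 6, 7, 8, 10, 11, 12, 14}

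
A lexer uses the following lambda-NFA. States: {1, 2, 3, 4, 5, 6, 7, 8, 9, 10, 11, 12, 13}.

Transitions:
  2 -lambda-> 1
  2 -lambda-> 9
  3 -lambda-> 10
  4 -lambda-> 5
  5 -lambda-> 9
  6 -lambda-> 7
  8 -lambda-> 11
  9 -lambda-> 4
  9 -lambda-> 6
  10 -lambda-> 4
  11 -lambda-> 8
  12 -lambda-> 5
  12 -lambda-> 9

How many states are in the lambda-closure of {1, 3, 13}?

9

Start with {1, 3, 13}.
From 3 via lambda: add 10.
From 10 via lambda: add 4.
From 4 via lambda: add 5.
From 5 via lambda: add 9.
From 9 via lambda: add 6.
From 6 via lambda: add 7.
lambda-closure = {1, 3, 4, 5, 6, 7, 9, 10, 13}, which has 9 states.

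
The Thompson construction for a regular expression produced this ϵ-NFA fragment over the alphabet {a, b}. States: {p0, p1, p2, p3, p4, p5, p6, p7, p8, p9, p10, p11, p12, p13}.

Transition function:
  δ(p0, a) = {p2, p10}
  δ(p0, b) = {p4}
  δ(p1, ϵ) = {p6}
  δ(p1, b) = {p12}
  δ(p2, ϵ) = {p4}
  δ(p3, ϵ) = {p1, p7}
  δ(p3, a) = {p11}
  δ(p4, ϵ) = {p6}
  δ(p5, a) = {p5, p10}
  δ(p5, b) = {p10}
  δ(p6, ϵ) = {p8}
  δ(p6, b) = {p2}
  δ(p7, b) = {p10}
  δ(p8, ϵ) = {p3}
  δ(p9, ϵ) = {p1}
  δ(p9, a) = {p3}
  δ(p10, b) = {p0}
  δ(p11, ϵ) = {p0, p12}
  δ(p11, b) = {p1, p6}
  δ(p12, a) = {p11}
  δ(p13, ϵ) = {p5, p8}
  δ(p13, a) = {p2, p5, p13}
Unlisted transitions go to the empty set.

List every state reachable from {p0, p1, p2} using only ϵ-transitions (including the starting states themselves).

Start with {p0, p1, p2}.
From p1 via ϵ: add p6.
From p2 via ϵ: add p4.
From p6 via ϵ: add p8.
From p8 via ϵ: add p3.
From p3 via ϵ: add p7.
No new states can be added; the closed set is {p0, p1, p2, p3, p4, p6, p7, p8}.

{p0, p1, p2, p3, p4, p6, p7, p8}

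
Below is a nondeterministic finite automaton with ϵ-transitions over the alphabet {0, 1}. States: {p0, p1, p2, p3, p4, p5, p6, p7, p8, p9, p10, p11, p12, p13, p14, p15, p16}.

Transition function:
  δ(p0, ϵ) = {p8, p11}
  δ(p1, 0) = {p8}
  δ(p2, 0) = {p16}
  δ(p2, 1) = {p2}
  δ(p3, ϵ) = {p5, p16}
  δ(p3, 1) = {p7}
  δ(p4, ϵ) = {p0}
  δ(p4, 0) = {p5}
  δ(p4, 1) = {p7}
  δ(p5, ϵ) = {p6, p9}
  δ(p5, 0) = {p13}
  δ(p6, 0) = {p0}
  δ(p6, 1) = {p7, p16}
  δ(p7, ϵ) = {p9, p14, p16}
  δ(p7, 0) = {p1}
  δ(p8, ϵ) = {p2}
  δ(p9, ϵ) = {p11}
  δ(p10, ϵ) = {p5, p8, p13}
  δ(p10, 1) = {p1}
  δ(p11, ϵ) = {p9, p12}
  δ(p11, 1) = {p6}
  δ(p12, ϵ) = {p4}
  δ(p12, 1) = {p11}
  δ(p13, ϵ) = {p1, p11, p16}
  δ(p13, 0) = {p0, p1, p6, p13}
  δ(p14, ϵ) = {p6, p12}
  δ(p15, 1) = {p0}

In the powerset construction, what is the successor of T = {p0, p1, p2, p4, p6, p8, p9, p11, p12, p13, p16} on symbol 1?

{p0, p2, p4, p6, p7, p8, p9, p11, p12, p14, p16}

p2 on 1 → {p2}.
p4 on 1 → {p7}.
p6 on 1 → {p7, p16}.
p11 on 1 → {p6}.
p12 on 1 → {p11}.
No 1-transition from p0, p1, p8, p9, p13, p16.
Union after reading 1: {p2, p6, p7, p11, p16}.
Now take the ϵ-closure:
From p7 via ϵ: add p9, p14.
From p11 via ϵ: add p12.
From p12 via ϵ: add p4.
From p4 via ϵ: add p0.
From p0 via ϵ: add p8.
No new states can be added; the closed set is {p0, p2, p4, p6, p7, p8, p9, p11, p12, p14, p16}.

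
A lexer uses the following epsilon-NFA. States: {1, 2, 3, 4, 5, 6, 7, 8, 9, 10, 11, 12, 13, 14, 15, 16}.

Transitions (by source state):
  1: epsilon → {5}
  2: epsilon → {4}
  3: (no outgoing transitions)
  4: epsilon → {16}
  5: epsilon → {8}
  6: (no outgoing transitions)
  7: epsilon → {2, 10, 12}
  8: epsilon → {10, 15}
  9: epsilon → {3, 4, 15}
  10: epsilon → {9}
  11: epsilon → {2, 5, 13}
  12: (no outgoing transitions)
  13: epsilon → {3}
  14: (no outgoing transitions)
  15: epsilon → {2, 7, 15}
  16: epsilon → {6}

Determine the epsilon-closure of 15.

{2, 3, 4, 6, 7, 9, 10, 12, 15, 16}

Start with {15}.
From 15 via epsilon: add 2, 7.
From 2 via epsilon: add 4.
From 7 via epsilon: add 10, 12.
From 4 via epsilon: add 16.
From 10 via epsilon: add 9.
From 9 via epsilon: add 3.
From 16 via epsilon: add 6.
No new states can be added; the closed set is {2, 3, 4, 6, 7, 9, 10, 12, 15, 16}.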